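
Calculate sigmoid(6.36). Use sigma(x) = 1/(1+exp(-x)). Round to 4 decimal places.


sigma(6.36) = 1/(1+e^(-6.36)) = 1/(1+0.001729) = 1/1.001729 = 0.9983.

0.9983


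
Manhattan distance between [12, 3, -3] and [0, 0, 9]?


d = sum of absolute differences: |12-0|=12 + |3-0|=3 + |-3-9|=12 = 27.

27


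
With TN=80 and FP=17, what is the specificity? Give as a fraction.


Specificity = TN / (TN + FP) = 80 / 97 = 80/97.

80/97


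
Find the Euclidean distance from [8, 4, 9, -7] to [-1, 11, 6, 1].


d = sqrt(sum of squared differences). (8--1)^2=81, (4-11)^2=49, (9-6)^2=9, (-7-1)^2=64. Sum = 203.

sqrt(203)


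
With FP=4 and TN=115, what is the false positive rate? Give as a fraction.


FPR = FP / (FP + TN) = 4 / 119 = 4/119.

4/119


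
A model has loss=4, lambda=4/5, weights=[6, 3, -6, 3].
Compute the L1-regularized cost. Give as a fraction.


L1 norm = sum(|w|) = 18. J = 4 + 4/5 * 18 = 92/5.

92/5


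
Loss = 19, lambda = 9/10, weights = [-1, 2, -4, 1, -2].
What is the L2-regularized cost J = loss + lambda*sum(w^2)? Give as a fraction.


L2 sq norm = sum(w^2) = 26. J = 19 + 9/10 * 26 = 212/5.

212/5


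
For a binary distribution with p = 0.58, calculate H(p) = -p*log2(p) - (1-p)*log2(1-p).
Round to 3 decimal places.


H = -0.58*log2(0.58) - 0.42*log2(0.42) = 0.981.

0.981


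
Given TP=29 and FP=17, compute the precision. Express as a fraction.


Precision = TP / (TP + FP) = 29 / 46 = 29/46.

29/46


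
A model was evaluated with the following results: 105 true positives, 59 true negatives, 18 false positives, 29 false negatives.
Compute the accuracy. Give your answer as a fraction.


Accuracy = (TP + TN) / (TP + TN + FP + FN) = (105 + 59) / 211 = 164/211.

164/211


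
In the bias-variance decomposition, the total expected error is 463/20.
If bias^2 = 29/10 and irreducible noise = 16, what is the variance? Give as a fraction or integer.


Total error = bias^2 + variance + irreducible noise. So variance = 463/20 - 29/10 - 16 = 17/4.

17/4


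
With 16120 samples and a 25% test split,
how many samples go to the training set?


Test set = 16120 * 25% = 4030. Training set = 16120 - 4030 = 12090.

12090


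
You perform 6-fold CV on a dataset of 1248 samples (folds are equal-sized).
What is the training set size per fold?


Each validation fold has 1248/6 = 208 samples. Training set = 1248 - 208 = 1040.

1040


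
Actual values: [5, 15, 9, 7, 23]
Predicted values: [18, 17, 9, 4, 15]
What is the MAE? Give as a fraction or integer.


MAE = (1/5) * (|5-18|=13 + |15-17|=2 + |9-9|=0 + |7-4|=3 + |23-15|=8). Sum = 26. MAE = 26/5.

26/5


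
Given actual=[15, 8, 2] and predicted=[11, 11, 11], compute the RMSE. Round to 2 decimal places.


MSE = 35.3333. RMSE = sqrt(35.3333) = 5.94.

5.94


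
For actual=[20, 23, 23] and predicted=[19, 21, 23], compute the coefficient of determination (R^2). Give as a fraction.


Mean(y) = 22. SS_res = 5. SS_tot = 6. R^2 = 1 - 5/(6) = 1/6.

1/6


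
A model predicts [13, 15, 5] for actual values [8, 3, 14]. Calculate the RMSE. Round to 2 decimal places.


MSE = 83.3333. RMSE = sqrt(83.3333) = 9.13.

9.13


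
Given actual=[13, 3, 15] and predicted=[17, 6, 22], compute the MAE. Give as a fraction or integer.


MAE = (1/3) * (|13-17|=4 + |3-6|=3 + |15-22|=7). Sum = 14. MAE = 14/3.

14/3


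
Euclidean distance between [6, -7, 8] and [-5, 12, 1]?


d = sqrt(sum of squared differences). (6--5)^2=121, (-7-12)^2=361, (8-1)^2=49. Sum = 531.

sqrt(531)


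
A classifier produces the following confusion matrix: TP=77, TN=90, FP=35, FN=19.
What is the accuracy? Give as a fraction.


Accuracy = (TP + TN) / (TP + TN + FP + FN) = (77 + 90) / 221 = 167/221.

167/221


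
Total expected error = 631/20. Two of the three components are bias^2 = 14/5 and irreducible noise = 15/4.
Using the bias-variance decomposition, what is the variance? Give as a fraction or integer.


Total error = bias^2 + variance + irreducible noise. So variance = 631/20 - 14/5 - 15/4 = 25.

25


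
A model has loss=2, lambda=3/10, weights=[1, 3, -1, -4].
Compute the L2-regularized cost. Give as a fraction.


L2 sq norm = sum(w^2) = 27. J = 2 + 3/10 * 27 = 101/10.

101/10


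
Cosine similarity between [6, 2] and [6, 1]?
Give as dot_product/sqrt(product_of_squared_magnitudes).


dot = 38. |a|^2 = 40, |b|^2 = 37. cos = 38/sqrt(1480).

38/sqrt(1480)


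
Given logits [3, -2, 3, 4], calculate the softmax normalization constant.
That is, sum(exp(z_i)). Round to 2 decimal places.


Denom = e^3=20.0855 + e^-2=0.1353 + e^3=20.0855 + e^4=54.5982. Sum = 94.9045, which rounds to 94.90.

94.90


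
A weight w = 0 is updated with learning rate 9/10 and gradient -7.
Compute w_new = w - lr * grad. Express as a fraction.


w_new = 0 - 9/10 * -7 = 0 - -63/10 = 63/10.

63/10


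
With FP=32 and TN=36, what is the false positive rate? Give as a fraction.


FPR = FP / (FP + TN) = 32 / 68 = 8/17.

8/17


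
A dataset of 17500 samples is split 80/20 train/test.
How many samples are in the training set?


Test set = 17500 * 20% = 3500. Training set = 17500 - 3500 = 14000.

14000


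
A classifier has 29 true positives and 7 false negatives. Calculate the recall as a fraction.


Recall = TP / (TP + FN) = 29 / 36 = 29/36.

29/36


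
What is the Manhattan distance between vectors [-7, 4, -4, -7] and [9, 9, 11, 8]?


d = sum of absolute differences: |-7-9|=16 + |4-9|=5 + |-4-11|=15 + |-7-8|=15 = 51.

51


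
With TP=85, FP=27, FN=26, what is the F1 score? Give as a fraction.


Precision = 85/112 = 85/112. Recall = 85/111 = 85/111. F1 = 2*P*R/(P+R) = 170/223.

170/223


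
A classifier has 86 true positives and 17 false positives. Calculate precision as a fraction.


Precision = TP / (TP + FP) = 86 / 103 = 86/103.

86/103


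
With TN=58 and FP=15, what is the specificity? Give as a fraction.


Specificity = TN / (TN + FP) = 58 / 73 = 58/73.

58/73


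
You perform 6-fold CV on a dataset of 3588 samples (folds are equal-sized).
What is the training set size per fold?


Each validation fold has 3588/6 = 598 samples. Training set = 3588 - 598 = 2990.

2990


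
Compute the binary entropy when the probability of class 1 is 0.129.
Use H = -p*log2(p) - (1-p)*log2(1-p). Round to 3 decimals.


H = -0.129*log2(0.129) - 0.871*log2(0.871) = 0.555.

0.555


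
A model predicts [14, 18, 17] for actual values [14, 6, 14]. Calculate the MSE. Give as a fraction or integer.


MSE = (1/3) * ((14-14)^2=0 + (6-18)^2=144 + (14-17)^2=9). Sum = 153. MSE = 51.

51


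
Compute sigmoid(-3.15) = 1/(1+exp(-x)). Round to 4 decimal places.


sigma(-3.15) = 1/(1+e^(3.15)) = 1/(1+23.336065) = 1/24.336065 = 0.0411.

0.0411


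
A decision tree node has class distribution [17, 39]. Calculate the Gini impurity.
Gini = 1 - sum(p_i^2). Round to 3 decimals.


Total = 56. Proportions: 17/56, 39/56. sum(p_i^2) = 0.5772. Gini = 1 - 0.5772 = 0.4228, which rounds to 0.423.

0.423


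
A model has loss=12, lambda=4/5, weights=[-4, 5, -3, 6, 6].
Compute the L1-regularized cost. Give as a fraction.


L1 norm = sum(|w|) = 24. J = 12 + 4/5 * 24 = 156/5.

156/5


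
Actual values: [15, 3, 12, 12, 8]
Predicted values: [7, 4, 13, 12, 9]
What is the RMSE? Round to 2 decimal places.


MSE = 13.4000. RMSE = sqrt(13.4000) = 3.66.

3.66


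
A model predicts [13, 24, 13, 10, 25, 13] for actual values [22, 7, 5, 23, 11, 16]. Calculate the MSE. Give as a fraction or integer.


MSE = (1/6) * ((22-13)^2=81 + (7-24)^2=289 + (5-13)^2=64 + (23-10)^2=169 + (11-25)^2=196 + (16-13)^2=9). Sum = 808. MSE = 404/3.

404/3


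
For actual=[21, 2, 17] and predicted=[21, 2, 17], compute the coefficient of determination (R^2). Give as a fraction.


Mean(y) = 40/3. SS_res = 0. SS_tot = 602/3. R^2 = 1 - 0/(602/3) = 1.

1


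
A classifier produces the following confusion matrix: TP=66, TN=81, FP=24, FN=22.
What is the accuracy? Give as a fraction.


Accuracy = (TP + TN) / (TP + TN + FP + FN) = (66 + 81) / 193 = 147/193.

147/193


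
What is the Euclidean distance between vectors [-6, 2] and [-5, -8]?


d = sqrt(sum of squared differences). (-6--5)^2=1, (2--8)^2=100. Sum = 101.

sqrt(101)


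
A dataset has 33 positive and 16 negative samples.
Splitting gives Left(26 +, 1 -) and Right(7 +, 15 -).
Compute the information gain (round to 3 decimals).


H(parent) = 0.9113. H(left) = 0.2285, H(right) = 0.9024. Weighted = (27/49)*0.2285 + (22/49)*0.9024 = 0.5311. IG = 0.9113 - 0.5311 = 0.3802, which rounds to 0.380.

0.380


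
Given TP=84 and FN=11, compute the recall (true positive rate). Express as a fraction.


Recall = TP / (TP + FN) = 84 / 95 = 84/95.

84/95


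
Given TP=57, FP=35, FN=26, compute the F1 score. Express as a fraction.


Precision = 57/92 = 57/92. Recall = 57/83 = 57/83. F1 = 2*P*R/(P+R) = 114/175.

114/175


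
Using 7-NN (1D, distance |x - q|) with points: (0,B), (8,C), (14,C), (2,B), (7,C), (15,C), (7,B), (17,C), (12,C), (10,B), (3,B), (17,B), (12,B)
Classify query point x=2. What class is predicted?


Distances: |0-2|=2, |8-2|=6, |14-2|=12, |2-2|=0, |7-2|=5, |15-2|=13, |7-2|=5, |17-2|=15, |12-2|=10, |10-2|=8, |3-2|=1, |17-2|=15, |12-2|=10. 7 nearest: (2,B), (3,B), (0,B), (7,B), (7,C), (8,C), (10,B). Counts: {'B': 5, 'C': 2}. Majority class: B.

B


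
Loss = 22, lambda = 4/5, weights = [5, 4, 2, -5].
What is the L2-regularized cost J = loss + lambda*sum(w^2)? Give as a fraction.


L2 sq norm = sum(w^2) = 70. J = 22 + 4/5 * 70 = 78.

78


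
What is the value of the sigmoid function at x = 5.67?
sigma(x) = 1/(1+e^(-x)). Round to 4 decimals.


sigma(5.67) = 1/(1+e^(-5.67)) = 1/(1+0.003448) = 1/1.003448 = 0.9966.

0.9966


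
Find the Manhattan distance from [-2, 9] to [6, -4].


d = sum of absolute differences: |-2-6|=8 + |9--4|=13 = 21.

21


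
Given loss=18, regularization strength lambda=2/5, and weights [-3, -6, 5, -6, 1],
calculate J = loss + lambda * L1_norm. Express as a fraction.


L1 norm = sum(|w|) = 21. J = 18 + 2/5 * 21 = 132/5.

132/5


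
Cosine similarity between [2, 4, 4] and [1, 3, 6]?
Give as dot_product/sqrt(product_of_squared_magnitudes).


dot = 38. |a|^2 = 36, |b|^2 = 46. cos = 38/sqrt(1656).

38/sqrt(1656)


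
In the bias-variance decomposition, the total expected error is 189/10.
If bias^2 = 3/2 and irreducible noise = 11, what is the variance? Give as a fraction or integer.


Total error = bias^2 + variance + irreducible noise. So variance = 189/10 - 3/2 - 11 = 32/5.

32/5


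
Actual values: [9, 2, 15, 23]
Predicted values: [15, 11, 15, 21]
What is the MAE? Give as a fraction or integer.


MAE = (1/4) * (|9-15|=6 + |2-11|=9 + |15-15|=0 + |23-21|=2). Sum = 17. MAE = 17/4.

17/4


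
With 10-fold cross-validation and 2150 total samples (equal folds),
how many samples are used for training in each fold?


Each validation fold has 2150/10 = 215 samples. Training set = 2150 - 215 = 1935.

1935


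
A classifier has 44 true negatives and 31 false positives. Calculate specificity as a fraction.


Specificity = TN / (TN + FP) = 44 / 75 = 44/75.

44/75


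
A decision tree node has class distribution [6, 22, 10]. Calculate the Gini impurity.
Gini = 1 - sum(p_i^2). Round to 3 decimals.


Total = 38. Proportions: 6/38, 22/38, 10/38. sum(p_i^2) = 0.4294. Gini = 1 - 0.4294 = 0.5706, which rounds to 0.571.

0.571


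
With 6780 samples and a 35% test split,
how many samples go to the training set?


Test set = 6780 * 35% = 2373. Training set = 6780 - 2373 = 4407.

4407


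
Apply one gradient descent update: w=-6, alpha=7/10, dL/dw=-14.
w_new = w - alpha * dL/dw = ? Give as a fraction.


w_new = -6 - 7/10 * -14 = -6 - -49/5 = 19/5.

19/5


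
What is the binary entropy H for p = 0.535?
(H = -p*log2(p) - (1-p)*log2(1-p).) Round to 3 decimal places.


H = -0.535*log2(0.535) - 0.465*log2(0.465) = 0.996.

0.996


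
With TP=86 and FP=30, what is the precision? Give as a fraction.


Precision = TP / (TP + FP) = 86 / 116 = 43/58.

43/58


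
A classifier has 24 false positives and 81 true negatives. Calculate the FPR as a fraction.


FPR = FP / (FP + TN) = 24 / 105 = 8/35.

8/35


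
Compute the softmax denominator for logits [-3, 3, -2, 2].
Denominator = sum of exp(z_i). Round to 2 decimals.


Denom = e^-3=0.0498 + e^3=20.0855 + e^-2=0.1353 + e^2=7.3891. Sum = 27.6597, which rounds to 27.66.

27.66


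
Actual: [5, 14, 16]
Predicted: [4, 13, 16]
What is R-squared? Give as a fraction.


Mean(y) = 35/3. SS_res = 2. SS_tot = 206/3. R^2 = 1 - 2/(206/3) = 100/103.

100/103


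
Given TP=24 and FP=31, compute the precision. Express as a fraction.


Precision = TP / (TP + FP) = 24 / 55 = 24/55.

24/55


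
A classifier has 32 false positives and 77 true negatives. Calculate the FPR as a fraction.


FPR = FP / (FP + TN) = 32 / 109 = 32/109.

32/109


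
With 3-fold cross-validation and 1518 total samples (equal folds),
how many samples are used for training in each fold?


Each validation fold has 1518/3 = 506 samples. Training set = 1518 - 506 = 1012.

1012


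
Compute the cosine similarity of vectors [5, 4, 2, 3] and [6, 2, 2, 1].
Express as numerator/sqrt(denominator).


dot = 45. |a|^2 = 54, |b|^2 = 45. cos = 45/sqrt(2430).

45/sqrt(2430)


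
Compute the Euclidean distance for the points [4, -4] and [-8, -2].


d = sqrt(sum of squared differences). (4--8)^2=144, (-4--2)^2=4. Sum = 148.

sqrt(148)


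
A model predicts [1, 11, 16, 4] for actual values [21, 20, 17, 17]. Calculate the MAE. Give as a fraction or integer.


MAE = (1/4) * (|21-1|=20 + |20-11|=9 + |17-16|=1 + |17-4|=13). Sum = 43. MAE = 43/4.

43/4


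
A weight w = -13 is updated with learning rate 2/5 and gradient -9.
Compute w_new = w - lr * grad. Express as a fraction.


w_new = -13 - 2/5 * -9 = -13 - -18/5 = -47/5.

-47/5


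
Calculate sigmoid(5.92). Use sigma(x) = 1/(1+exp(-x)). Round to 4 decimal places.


sigma(5.92) = 1/(1+e^(-5.92)) = 1/(1+0.002685) = 1/1.002685 = 0.9973.

0.9973


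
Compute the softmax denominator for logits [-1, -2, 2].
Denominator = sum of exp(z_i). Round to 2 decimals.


Denom = e^-1=0.3679 + e^-2=0.1353 + e^2=7.3891. Sum = 7.8923, which rounds to 7.89.

7.89


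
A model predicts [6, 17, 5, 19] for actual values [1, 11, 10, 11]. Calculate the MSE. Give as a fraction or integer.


MSE = (1/4) * ((1-6)^2=25 + (11-17)^2=36 + (10-5)^2=25 + (11-19)^2=64). Sum = 150. MSE = 75/2.

75/2


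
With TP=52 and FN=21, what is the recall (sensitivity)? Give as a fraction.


Recall = TP / (TP + FN) = 52 / 73 = 52/73.

52/73


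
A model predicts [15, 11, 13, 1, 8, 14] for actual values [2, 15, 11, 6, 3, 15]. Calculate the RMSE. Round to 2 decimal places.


MSE = 40.0000. RMSE = sqrt(40.0000) = 6.32.

6.32


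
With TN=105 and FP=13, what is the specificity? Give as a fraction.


Specificity = TN / (TN + FP) = 105 / 118 = 105/118.

105/118


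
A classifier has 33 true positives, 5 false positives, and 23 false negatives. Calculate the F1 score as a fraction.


Precision = 33/38 = 33/38. Recall = 33/56 = 33/56. F1 = 2*P*R/(P+R) = 33/47.

33/47


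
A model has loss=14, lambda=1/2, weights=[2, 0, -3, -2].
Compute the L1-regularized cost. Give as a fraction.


L1 norm = sum(|w|) = 7. J = 14 + 1/2 * 7 = 35/2.

35/2


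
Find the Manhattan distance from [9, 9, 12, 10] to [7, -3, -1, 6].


d = sum of absolute differences: |9-7|=2 + |9--3|=12 + |12--1|=13 + |10-6|=4 = 31.

31


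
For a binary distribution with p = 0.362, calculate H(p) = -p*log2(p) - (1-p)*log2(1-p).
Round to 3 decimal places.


H = -0.362*log2(0.362) - 0.638*log2(0.638) = 0.944.

0.944


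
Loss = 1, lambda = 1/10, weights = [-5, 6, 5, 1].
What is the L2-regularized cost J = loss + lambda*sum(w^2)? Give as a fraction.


L2 sq norm = sum(w^2) = 87. J = 1 + 1/10 * 87 = 97/10.

97/10


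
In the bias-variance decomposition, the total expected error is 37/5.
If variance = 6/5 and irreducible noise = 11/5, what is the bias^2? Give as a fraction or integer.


Total error = bias^2 + variance + irreducible noise. So bias^2 = 37/5 - 6/5 - 11/5 = 4.

4


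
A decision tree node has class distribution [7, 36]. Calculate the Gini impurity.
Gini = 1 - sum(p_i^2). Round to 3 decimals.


Total = 43. Proportions: 7/43, 36/43. sum(p_i^2) = 0.7274. Gini = 1 - 0.7274 = 0.2726, which rounds to 0.273.

0.273


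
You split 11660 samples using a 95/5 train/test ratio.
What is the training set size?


Test set = 11660 * 5% = 583. Training set = 11660 - 583 = 11077.

11077


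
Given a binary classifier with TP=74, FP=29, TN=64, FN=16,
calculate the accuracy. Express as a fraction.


Accuracy = (TP + TN) / (TP + TN + FP + FN) = (74 + 64) / 183 = 46/61.

46/61


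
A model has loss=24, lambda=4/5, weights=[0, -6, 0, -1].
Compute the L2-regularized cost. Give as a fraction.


L2 sq norm = sum(w^2) = 37. J = 24 + 4/5 * 37 = 268/5.

268/5


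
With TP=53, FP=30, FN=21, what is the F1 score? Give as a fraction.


Precision = 53/83 = 53/83. Recall = 53/74 = 53/74. F1 = 2*P*R/(P+R) = 106/157.

106/157


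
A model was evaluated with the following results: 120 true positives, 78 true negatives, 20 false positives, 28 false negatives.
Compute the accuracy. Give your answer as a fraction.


Accuracy = (TP + TN) / (TP + TN + FP + FN) = (120 + 78) / 246 = 33/41.

33/41


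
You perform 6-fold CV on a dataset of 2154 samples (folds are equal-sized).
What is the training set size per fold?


Each validation fold has 2154/6 = 359 samples. Training set = 2154 - 359 = 1795.

1795


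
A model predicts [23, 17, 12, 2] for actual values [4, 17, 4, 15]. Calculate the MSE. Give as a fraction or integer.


MSE = (1/4) * ((4-23)^2=361 + (17-17)^2=0 + (4-12)^2=64 + (15-2)^2=169). Sum = 594. MSE = 297/2.

297/2


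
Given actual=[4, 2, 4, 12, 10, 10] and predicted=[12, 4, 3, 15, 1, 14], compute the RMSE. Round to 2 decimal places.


MSE = 29.1667. RMSE = sqrt(29.1667) = 5.40.

5.40


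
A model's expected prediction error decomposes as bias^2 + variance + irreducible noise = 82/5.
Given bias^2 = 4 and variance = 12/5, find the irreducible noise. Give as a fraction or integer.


Total error = bias^2 + variance + irreducible noise. So irreducible noise = 82/5 - 4 - 12/5 = 10.

10


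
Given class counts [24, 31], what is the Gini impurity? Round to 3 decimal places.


Total = 55. Proportions: 24/55, 31/55. sum(p_i^2) = 0.5081. Gini = 1 - 0.5081 = 0.4919, which rounds to 0.492.

0.492


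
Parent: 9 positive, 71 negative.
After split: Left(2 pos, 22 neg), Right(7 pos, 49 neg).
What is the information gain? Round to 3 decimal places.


H(parent) = 0.5074. H(left) = 0.4138, H(right) = 0.5436. Weighted = (24/80)*0.4138 + (56/80)*0.5436 = 0.5047. IG = 0.5074 - 0.5047 = 0.0027, which rounds to 0.003.

0.003


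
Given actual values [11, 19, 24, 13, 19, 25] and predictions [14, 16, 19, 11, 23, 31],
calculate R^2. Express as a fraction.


Mean(y) = 37/2. SS_res = 99. SS_tot = 319/2. R^2 = 1 - 99/(319/2) = 11/29.

11/29


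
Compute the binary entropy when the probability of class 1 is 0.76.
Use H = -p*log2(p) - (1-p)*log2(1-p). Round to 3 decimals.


H = -0.76*log2(0.76) - 0.24*log2(0.24) = 0.795.

0.795


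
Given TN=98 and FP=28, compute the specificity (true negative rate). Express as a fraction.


Specificity = TN / (TN + FP) = 98 / 126 = 7/9.

7/9


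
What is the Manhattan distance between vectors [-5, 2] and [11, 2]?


d = sum of absolute differences: |-5-11|=16 + |2-2|=0 = 16.

16


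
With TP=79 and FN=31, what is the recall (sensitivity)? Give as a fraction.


Recall = TP / (TP + FN) = 79 / 110 = 79/110.

79/110


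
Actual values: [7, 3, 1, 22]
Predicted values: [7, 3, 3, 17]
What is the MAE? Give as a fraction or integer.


MAE = (1/4) * (|7-7|=0 + |3-3|=0 + |1-3|=2 + |22-17|=5). Sum = 7. MAE = 7/4.

7/4


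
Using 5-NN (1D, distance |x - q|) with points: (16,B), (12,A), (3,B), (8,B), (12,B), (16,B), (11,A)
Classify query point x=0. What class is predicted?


Distances: |16-0|=16, |12-0|=12, |3-0|=3, |8-0|=8, |12-0|=12, |16-0|=16, |11-0|=11. 5 nearest: (3,B), (8,B), (11,A), (12,A), (12,B). Counts: {'B': 3, 'A': 2}. Majority class: B.

B


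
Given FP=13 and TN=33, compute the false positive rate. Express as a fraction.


FPR = FP / (FP + TN) = 13 / 46 = 13/46.

13/46


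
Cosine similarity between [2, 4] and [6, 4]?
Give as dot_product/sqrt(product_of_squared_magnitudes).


dot = 28. |a|^2 = 20, |b|^2 = 52. cos = 28/sqrt(1040).

28/sqrt(1040)


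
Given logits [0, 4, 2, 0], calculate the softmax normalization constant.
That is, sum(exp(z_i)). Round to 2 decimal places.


Denom = e^0=1.0000 + e^4=54.5982 + e^2=7.3891 + e^0=1.0000. Sum = 63.9873, which rounds to 63.99.

63.99


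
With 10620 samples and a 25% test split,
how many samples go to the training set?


Test set = 10620 * 25% = 2655. Training set = 10620 - 2655 = 7965.

7965


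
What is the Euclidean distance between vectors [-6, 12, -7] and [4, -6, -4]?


d = sqrt(sum of squared differences). (-6-4)^2=100, (12--6)^2=324, (-7--4)^2=9. Sum = 433.

sqrt(433)


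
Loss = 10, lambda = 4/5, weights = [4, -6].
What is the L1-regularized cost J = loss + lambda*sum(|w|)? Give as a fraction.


L1 norm = sum(|w|) = 10. J = 10 + 4/5 * 10 = 18.

18


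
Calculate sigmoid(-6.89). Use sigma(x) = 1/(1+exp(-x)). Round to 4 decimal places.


sigma(-6.89) = 1/(1+e^(6.89)) = 1/(1+982.401417) = 1/983.401417 = 0.0010.

0.0010


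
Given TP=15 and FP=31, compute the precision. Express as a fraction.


Precision = TP / (TP + FP) = 15 / 46 = 15/46.

15/46


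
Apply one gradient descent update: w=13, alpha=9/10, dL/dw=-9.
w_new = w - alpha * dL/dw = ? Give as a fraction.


w_new = 13 - 9/10 * -9 = 13 - -81/10 = 211/10.

211/10


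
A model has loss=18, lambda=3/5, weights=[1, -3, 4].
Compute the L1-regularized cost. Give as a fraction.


L1 norm = sum(|w|) = 8. J = 18 + 3/5 * 8 = 114/5.

114/5


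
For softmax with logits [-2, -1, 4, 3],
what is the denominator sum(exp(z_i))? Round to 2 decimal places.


Denom = e^-2=0.1353 + e^-1=0.3679 + e^4=54.5982 + e^3=20.0855. Sum = 75.1869, which rounds to 75.19.

75.19


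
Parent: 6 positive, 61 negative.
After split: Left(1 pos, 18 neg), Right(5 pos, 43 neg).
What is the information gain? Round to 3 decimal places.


H(parent) = 0.4350. H(left) = 0.2975, H(right) = 0.4821. Weighted = (19/67)*0.2975 + (48/67)*0.4821 = 0.4298. IG = 0.4350 - 0.4298 = 0.0052, which rounds to 0.005.

0.005


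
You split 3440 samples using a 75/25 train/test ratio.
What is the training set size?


Test set = 3440 * 25% = 860. Training set = 3440 - 860 = 2580.

2580


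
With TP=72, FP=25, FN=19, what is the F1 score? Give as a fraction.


Precision = 72/97 = 72/97. Recall = 72/91 = 72/91. F1 = 2*P*R/(P+R) = 36/47.

36/47


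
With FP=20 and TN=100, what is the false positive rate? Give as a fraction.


FPR = FP / (FP + TN) = 20 / 120 = 1/6.

1/6


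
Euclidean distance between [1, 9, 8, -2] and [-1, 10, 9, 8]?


d = sqrt(sum of squared differences). (1--1)^2=4, (9-10)^2=1, (8-9)^2=1, (-2-8)^2=100. Sum = 106.

sqrt(106)


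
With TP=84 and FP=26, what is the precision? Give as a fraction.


Precision = TP / (TP + FP) = 84 / 110 = 42/55.

42/55


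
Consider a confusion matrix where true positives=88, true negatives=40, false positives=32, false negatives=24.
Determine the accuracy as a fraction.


Accuracy = (TP + TN) / (TP + TN + FP + FN) = (88 + 40) / 184 = 16/23.

16/23


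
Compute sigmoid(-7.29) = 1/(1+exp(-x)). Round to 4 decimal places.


sigma(-7.29) = 1/(1+e^(7.29)) = 1/(1+1465.570697) = 1/1466.570697 = 0.0007.

0.0007


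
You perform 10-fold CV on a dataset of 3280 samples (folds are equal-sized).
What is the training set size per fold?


Each validation fold has 3280/10 = 328 samples. Training set = 3280 - 328 = 2952.

2952


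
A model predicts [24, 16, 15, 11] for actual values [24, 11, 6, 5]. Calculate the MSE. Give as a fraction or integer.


MSE = (1/4) * ((24-24)^2=0 + (11-16)^2=25 + (6-15)^2=81 + (5-11)^2=36). Sum = 142. MSE = 71/2.

71/2


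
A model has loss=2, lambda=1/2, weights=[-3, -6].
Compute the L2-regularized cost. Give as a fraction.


L2 sq norm = sum(w^2) = 45. J = 2 + 1/2 * 45 = 49/2.

49/2


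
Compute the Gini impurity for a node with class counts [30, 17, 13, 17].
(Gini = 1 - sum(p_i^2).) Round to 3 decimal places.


Total = 77. Proportions: 30/77, 17/77, 13/77, 17/77. sum(p_i^2) = 0.2778. Gini = 1 - 0.2778 = 0.7222, which rounds to 0.722.

0.722


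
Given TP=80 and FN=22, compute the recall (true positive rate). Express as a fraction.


Recall = TP / (TP + FN) = 80 / 102 = 40/51.

40/51


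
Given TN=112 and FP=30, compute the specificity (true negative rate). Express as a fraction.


Specificity = TN / (TN + FP) = 112 / 142 = 56/71.

56/71


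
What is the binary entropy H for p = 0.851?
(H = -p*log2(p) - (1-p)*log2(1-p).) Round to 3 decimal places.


H = -0.851*log2(0.851) - 0.149*log2(0.149) = 0.607.

0.607


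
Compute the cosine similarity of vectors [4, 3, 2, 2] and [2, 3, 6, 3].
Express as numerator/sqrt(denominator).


dot = 35. |a|^2 = 33, |b|^2 = 58. cos = 35/sqrt(1914).

35/sqrt(1914)


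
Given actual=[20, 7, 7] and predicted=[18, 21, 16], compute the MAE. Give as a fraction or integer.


MAE = (1/3) * (|20-18|=2 + |7-21|=14 + |7-16|=9). Sum = 25. MAE = 25/3.

25/3


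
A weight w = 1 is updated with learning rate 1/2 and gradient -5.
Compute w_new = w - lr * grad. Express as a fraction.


w_new = 1 - 1/2 * -5 = 1 - -5/2 = 7/2.

7/2


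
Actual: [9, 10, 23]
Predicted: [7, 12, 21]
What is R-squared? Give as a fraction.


Mean(y) = 14. SS_res = 12. SS_tot = 122. R^2 = 1 - 12/(122) = 55/61.

55/61


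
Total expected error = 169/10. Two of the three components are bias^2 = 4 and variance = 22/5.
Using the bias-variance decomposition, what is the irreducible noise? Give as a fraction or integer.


Total error = bias^2 + variance + irreducible noise. So irreducible noise = 169/10 - 4 - 22/5 = 17/2.

17/2


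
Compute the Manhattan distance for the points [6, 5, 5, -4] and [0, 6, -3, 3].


d = sum of absolute differences: |6-0|=6 + |5-6|=1 + |5--3|=8 + |-4-3|=7 = 22.

22


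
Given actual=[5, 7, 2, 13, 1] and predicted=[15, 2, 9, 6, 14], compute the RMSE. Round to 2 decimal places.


MSE = 78.4000. RMSE = sqrt(78.4000) = 8.85.

8.85


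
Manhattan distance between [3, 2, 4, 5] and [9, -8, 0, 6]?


d = sum of absolute differences: |3-9|=6 + |2--8|=10 + |4-0|=4 + |5-6|=1 = 21.

21


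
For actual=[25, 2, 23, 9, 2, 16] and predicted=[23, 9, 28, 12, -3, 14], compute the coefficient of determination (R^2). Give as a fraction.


Mean(y) = 77/6. SS_res = 116. SS_tot = 3065/6. R^2 = 1 - 116/(3065/6) = 2369/3065.

2369/3065


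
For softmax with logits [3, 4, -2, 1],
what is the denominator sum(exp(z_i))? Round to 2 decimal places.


Denom = e^3=20.0855 + e^4=54.5982 + e^-2=0.1353 + e^1=2.7183. Sum = 77.5373, which rounds to 77.54.

77.54


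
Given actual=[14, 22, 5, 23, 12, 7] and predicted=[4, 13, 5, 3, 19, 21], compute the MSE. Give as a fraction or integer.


MSE = (1/6) * ((14-4)^2=100 + (22-13)^2=81 + (5-5)^2=0 + (23-3)^2=400 + (12-19)^2=49 + (7-21)^2=196). Sum = 826. MSE = 413/3.

413/3


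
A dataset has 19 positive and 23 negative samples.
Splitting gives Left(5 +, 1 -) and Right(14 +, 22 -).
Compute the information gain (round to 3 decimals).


H(parent) = 0.9934. H(left) = 0.6500, H(right) = 0.9641. Weighted = (6/42)*0.6500 + (36/42)*0.9641 = 0.9192. IG = 0.9934 - 0.9192 = 0.0742, which rounds to 0.074.

0.074


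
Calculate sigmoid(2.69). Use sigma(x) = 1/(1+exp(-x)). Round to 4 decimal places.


sigma(2.69) = 1/(1+e^(-2.69)) = 1/(1+0.067881) = 1/1.067881 = 0.9364.

0.9364


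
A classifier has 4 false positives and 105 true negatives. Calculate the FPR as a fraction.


FPR = FP / (FP + TN) = 4 / 109 = 4/109.

4/109


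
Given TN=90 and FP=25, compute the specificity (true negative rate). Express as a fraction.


Specificity = TN / (TN + FP) = 90 / 115 = 18/23.

18/23


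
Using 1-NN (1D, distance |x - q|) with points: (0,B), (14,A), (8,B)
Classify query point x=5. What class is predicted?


Distances: |0-5|=5, |14-5|=9, |8-5|=3. 1 nearest: (8,B). Counts: {'B': 1}. Majority class: B.

B


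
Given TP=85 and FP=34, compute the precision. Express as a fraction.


Precision = TP / (TP + FP) = 85 / 119 = 5/7.

5/7


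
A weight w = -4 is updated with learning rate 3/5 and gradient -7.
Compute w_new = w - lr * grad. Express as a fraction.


w_new = -4 - 3/5 * -7 = -4 - -21/5 = 1/5.

1/5


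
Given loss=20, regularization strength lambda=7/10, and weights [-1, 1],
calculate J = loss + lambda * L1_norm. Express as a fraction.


L1 norm = sum(|w|) = 2. J = 20 + 7/10 * 2 = 107/5.

107/5


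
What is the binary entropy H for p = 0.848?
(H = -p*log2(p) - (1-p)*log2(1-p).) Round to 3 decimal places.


H = -0.848*log2(0.848) - 0.152*log2(0.152) = 0.615.

0.615


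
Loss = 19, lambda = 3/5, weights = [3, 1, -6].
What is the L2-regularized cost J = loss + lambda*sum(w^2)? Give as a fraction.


L2 sq norm = sum(w^2) = 46. J = 19 + 3/5 * 46 = 233/5.

233/5


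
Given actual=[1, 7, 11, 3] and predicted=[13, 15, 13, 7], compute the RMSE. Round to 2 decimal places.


MSE = 57.0000. RMSE = sqrt(57.0000) = 7.55.

7.55


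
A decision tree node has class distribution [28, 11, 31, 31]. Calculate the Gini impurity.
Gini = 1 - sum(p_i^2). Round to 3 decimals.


Total = 101. Proportions: 28/101, 11/101, 31/101, 31/101. sum(p_i^2) = 0.2771. Gini = 1 - 0.2771 = 0.7229, which rounds to 0.723.

0.723


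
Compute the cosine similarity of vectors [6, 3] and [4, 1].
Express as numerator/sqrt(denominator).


dot = 27. |a|^2 = 45, |b|^2 = 17. cos = 27/sqrt(765).

27/sqrt(765)


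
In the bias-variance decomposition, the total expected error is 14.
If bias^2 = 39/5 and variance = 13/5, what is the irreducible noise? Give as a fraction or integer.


Total error = bias^2 + variance + irreducible noise. So irreducible noise = 14 - 39/5 - 13/5 = 18/5.

18/5


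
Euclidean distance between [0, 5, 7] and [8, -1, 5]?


d = sqrt(sum of squared differences). (0-8)^2=64, (5--1)^2=36, (7-5)^2=4. Sum = 104.

sqrt(104)


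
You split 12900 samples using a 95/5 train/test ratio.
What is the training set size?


Test set = 12900 * 5% = 645. Training set = 12900 - 645 = 12255.

12255


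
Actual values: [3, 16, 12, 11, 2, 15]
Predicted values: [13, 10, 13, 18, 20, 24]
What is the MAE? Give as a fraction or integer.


MAE = (1/6) * (|3-13|=10 + |16-10|=6 + |12-13|=1 + |11-18|=7 + |2-20|=18 + |15-24|=9). Sum = 51. MAE = 17/2.

17/2


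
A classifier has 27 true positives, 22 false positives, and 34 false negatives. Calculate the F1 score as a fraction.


Precision = 27/49 = 27/49. Recall = 27/61 = 27/61. F1 = 2*P*R/(P+R) = 27/55.

27/55


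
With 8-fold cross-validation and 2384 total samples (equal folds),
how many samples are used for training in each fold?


Each validation fold has 2384/8 = 298 samples. Training set = 2384 - 298 = 2086.

2086


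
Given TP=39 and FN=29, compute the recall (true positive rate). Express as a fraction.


Recall = TP / (TP + FN) = 39 / 68 = 39/68.

39/68


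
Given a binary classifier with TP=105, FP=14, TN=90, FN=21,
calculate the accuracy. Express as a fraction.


Accuracy = (TP + TN) / (TP + TN + FP + FN) = (105 + 90) / 230 = 39/46.

39/46


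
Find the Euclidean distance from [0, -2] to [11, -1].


d = sqrt(sum of squared differences). (0-11)^2=121, (-2--1)^2=1. Sum = 122.

sqrt(122)


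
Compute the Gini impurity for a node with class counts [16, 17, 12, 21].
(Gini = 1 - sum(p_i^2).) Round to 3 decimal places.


Total = 66. Proportions: 16/66, 17/66, 12/66, 21/66. sum(p_i^2) = 0.2594. Gini = 1 - 0.2594 = 0.7406, which rounds to 0.741.

0.741


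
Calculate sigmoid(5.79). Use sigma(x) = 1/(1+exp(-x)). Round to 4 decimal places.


sigma(5.79) = 1/(1+e^(-5.79)) = 1/(1+0.003058) = 1/1.003058 = 0.9970.

0.9970


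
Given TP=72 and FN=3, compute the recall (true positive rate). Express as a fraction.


Recall = TP / (TP + FN) = 72 / 75 = 24/25.

24/25


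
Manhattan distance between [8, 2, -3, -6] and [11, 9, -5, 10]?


d = sum of absolute differences: |8-11|=3 + |2-9|=7 + |-3--5|=2 + |-6-10|=16 = 28.

28


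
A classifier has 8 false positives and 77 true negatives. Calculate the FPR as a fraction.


FPR = FP / (FP + TN) = 8 / 85 = 8/85.

8/85


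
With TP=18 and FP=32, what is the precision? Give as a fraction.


Precision = TP / (TP + FP) = 18 / 50 = 9/25.

9/25


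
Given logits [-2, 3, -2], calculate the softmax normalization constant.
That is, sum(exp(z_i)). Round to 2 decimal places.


Denom = e^-2=0.1353 + e^3=20.0855 + e^-2=0.1353. Sum = 20.3561, which rounds to 20.36.

20.36


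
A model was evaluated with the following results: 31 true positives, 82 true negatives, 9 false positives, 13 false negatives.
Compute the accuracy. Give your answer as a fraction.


Accuracy = (TP + TN) / (TP + TN + FP + FN) = (31 + 82) / 135 = 113/135.

113/135


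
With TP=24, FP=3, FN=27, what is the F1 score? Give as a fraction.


Precision = 24/27 = 8/9. Recall = 24/51 = 8/17. F1 = 2*P*R/(P+R) = 8/13.

8/13


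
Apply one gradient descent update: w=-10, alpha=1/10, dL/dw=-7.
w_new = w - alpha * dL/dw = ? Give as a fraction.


w_new = -10 - 1/10 * -7 = -10 - -7/10 = -93/10.

-93/10


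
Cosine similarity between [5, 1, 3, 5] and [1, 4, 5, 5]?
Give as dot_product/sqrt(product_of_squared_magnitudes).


dot = 49. |a|^2 = 60, |b|^2 = 67. cos = 49/sqrt(4020).

49/sqrt(4020)


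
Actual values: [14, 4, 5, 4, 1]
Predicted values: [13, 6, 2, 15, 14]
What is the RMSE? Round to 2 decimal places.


MSE = 60.8000. RMSE = sqrt(60.8000) = 7.80.

7.80


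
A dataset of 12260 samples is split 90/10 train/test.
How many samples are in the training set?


Test set = 12260 * 10% = 1226. Training set = 12260 - 1226 = 11034.

11034


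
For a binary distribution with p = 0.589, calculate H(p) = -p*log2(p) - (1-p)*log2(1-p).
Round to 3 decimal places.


H = -0.589*log2(0.589) - 0.411*log2(0.411) = 0.977.

0.977


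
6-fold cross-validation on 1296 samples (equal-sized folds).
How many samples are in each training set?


Each validation fold has 1296/6 = 216 samples. Training set = 1296 - 216 = 1080.

1080


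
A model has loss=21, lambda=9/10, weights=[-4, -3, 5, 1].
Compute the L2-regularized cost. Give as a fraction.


L2 sq norm = sum(w^2) = 51. J = 21 + 9/10 * 51 = 669/10.

669/10


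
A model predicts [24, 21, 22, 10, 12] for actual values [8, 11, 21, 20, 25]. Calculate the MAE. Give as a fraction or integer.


MAE = (1/5) * (|8-24|=16 + |11-21|=10 + |21-22|=1 + |20-10|=10 + |25-12|=13). Sum = 50. MAE = 10.

10


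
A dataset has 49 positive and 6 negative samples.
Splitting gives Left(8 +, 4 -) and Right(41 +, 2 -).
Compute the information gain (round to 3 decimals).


H(parent) = 0.4972. H(left) = 0.9183, H(right) = 0.2714. Weighted = (12/55)*0.9183 + (43/55)*0.2714 = 0.4125. IG = 0.4972 - 0.4125 = 0.0847, which rounds to 0.085.

0.085


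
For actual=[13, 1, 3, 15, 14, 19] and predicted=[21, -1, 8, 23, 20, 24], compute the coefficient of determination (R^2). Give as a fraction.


Mean(y) = 65/6. SS_res = 218. SS_tot = 1541/6. R^2 = 1 - 218/(1541/6) = 233/1541.

233/1541


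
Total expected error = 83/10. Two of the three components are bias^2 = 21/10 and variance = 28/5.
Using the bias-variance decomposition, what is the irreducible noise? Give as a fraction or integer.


Total error = bias^2 + variance + irreducible noise. So irreducible noise = 83/10 - 21/10 - 28/5 = 3/5.

3/5


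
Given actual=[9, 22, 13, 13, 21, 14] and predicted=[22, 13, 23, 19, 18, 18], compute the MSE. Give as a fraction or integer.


MSE = (1/6) * ((9-22)^2=169 + (22-13)^2=81 + (13-23)^2=100 + (13-19)^2=36 + (21-18)^2=9 + (14-18)^2=16). Sum = 411. MSE = 137/2.

137/2


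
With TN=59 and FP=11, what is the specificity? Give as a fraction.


Specificity = TN / (TN + FP) = 59 / 70 = 59/70.

59/70


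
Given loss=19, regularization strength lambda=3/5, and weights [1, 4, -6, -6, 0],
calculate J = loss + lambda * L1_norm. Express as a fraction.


L1 norm = sum(|w|) = 17. J = 19 + 3/5 * 17 = 146/5.

146/5


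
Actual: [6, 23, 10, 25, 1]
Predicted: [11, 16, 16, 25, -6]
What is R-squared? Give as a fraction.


Mean(y) = 13. SS_res = 159. SS_tot = 446. R^2 = 1 - 159/(446) = 287/446.

287/446


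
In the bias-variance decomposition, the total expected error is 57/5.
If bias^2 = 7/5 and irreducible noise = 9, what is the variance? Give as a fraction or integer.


Total error = bias^2 + variance + irreducible noise. So variance = 57/5 - 7/5 - 9 = 1.

1


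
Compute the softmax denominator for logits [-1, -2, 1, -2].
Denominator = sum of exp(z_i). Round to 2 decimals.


Denom = e^-1=0.3679 + e^-2=0.1353 + e^1=2.7183 + e^-2=0.1353. Sum = 3.3568, which rounds to 3.36.

3.36


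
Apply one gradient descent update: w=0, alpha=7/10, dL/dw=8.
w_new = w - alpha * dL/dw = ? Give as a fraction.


w_new = 0 - 7/10 * 8 = 0 - 28/5 = -28/5.

-28/5


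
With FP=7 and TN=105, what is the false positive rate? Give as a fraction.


FPR = FP / (FP + TN) = 7 / 112 = 1/16.

1/16


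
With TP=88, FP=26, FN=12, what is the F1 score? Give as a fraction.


Precision = 88/114 = 44/57. Recall = 88/100 = 22/25. F1 = 2*P*R/(P+R) = 88/107.

88/107


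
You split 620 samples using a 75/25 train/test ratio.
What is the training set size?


Test set = 620 * 25% = 155. Training set = 620 - 155 = 465.

465


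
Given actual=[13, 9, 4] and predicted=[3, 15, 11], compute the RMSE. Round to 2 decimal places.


MSE = 61.6667. RMSE = sqrt(61.6667) = 7.85.

7.85


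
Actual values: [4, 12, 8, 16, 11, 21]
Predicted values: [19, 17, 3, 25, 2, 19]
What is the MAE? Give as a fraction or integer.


MAE = (1/6) * (|4-19|=15 + |12-17|=5 + |8-3|=5 + |16-25|=9 + |11-2|=9 + |21-19|=2). Sum = 45. MAE = 15/2.

15/2


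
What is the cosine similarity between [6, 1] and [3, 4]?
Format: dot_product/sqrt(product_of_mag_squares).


dot = 22. |a|^2 = 37, |b|^2 = 25. cos = 22/sqrt(925).

22/sqrt(925)


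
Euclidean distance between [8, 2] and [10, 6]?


d = sqrt(sum of squared differences). (8-10)^2=4, (2-6)^2=16. Sum = 20.

sqrt(20)


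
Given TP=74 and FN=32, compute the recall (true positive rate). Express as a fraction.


Recall = TP / (TP + FN) = 74 / 106 = 37/53.

37/53


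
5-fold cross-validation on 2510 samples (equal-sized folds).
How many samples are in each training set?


Each validation fold has 2510/5 = 502 samples. Training set = 2510 - 502 = 2008.

2008


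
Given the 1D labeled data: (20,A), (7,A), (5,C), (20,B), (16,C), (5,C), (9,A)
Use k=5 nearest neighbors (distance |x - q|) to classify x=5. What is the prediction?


Distances: |20-5|=15, |7-5|=2, |5-5|=0, |20-5|=15, |16-5|=11, |5-5|=0, |9-5|=4. 5 nearest: (5,C), (5,C), (7,A), (9,A), (16,C). Counts: {'C': 3, 'A': 2}. Majority class: C.

C
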